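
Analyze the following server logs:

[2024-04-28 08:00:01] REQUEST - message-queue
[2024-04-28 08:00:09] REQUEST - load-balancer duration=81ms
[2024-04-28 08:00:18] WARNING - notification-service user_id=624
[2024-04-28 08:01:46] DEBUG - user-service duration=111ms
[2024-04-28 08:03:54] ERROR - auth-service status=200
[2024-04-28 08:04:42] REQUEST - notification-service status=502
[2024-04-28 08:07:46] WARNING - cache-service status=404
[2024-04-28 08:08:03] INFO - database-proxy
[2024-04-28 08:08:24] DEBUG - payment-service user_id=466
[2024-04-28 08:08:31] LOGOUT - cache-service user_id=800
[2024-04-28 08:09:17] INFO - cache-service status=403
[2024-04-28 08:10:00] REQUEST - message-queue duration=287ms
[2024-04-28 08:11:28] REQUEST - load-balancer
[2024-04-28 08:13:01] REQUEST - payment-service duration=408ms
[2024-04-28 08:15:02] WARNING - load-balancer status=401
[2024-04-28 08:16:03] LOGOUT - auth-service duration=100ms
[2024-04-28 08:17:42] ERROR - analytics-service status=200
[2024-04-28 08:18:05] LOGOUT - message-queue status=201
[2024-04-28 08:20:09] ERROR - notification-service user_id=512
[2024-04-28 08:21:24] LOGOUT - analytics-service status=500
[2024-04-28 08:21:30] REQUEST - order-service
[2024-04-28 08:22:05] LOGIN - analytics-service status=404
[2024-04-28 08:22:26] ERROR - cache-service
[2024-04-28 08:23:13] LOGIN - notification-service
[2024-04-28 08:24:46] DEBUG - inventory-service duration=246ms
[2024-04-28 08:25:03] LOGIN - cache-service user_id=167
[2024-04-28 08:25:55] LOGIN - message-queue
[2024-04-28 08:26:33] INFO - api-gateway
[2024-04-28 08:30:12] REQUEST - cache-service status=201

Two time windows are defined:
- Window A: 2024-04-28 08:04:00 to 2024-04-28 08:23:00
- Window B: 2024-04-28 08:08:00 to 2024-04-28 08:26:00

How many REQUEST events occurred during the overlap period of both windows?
4

To find overlap events:

1. Window A: 2024-04-28 08:04:00 to 2024-04-28 08:23:00
2. Window B: 2024-04-28 08:08:00 to 2024-04-28 08:26:00
3. Overlap period: 2024-04-28 08:08:00 to 2024-04-28 08:23:00
4. Count REQUEST events in overlap: 4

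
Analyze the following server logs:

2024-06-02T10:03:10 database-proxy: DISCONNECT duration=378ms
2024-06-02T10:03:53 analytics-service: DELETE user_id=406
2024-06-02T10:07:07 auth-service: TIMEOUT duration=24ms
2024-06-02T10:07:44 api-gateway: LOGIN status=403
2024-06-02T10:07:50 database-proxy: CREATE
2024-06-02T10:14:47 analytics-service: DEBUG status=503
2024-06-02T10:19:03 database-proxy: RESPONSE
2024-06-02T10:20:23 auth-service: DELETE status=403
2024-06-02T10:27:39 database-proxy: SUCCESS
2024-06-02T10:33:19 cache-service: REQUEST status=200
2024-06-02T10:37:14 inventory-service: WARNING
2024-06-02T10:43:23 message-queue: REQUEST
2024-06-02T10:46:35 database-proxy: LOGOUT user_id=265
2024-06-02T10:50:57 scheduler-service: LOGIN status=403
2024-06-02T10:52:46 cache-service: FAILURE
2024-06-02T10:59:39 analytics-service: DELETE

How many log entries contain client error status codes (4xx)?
3

To find matching entries:

1. Pattern to match: client error status codes (4xx)
2. Scan each log entry for the pattern
3. Count matches: 3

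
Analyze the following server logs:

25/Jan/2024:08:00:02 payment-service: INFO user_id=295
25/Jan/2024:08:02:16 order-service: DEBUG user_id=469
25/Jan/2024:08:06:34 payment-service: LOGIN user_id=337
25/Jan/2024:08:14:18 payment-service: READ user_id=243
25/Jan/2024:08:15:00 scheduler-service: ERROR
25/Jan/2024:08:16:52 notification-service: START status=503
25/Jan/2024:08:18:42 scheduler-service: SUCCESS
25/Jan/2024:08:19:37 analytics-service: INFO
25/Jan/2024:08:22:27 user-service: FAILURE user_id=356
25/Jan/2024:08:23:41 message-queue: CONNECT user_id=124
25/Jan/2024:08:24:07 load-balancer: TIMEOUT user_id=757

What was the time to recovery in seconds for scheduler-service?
222

To calculate recovery time:

1. Find ERROR event for scheduler-service: 25/Jan/2024:08:15:00
2. Find next SUCCESS event for scheduler-service: 25/Jan/2024:08:18:42
3. Recovery time: 25/Jan/2024:08:18:42 - 25/Jan/2024:08:15:00 = 222 seconds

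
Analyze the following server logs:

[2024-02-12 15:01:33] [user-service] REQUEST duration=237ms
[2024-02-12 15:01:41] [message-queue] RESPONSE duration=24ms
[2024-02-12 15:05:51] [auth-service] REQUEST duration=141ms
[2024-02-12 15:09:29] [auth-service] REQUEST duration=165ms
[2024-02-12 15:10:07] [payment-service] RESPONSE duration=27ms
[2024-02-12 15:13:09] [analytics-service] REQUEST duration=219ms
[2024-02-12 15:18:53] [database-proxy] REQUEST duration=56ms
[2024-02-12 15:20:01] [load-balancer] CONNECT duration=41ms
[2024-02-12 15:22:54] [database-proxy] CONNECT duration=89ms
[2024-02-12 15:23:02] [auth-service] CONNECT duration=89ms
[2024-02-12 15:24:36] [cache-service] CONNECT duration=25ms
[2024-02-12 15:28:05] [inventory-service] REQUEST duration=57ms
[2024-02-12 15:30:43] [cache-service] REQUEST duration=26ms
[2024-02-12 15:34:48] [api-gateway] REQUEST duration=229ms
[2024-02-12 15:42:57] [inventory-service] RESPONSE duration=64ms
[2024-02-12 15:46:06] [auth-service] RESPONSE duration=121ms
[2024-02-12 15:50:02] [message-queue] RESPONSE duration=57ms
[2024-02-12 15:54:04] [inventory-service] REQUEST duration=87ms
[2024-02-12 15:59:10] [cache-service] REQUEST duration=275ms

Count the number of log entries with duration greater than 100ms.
7

To count timeouts:

1. Threshold: 100ms
2. Extract duration from each log entry
3. Count entries where duration > 100
4. Timeout count: 7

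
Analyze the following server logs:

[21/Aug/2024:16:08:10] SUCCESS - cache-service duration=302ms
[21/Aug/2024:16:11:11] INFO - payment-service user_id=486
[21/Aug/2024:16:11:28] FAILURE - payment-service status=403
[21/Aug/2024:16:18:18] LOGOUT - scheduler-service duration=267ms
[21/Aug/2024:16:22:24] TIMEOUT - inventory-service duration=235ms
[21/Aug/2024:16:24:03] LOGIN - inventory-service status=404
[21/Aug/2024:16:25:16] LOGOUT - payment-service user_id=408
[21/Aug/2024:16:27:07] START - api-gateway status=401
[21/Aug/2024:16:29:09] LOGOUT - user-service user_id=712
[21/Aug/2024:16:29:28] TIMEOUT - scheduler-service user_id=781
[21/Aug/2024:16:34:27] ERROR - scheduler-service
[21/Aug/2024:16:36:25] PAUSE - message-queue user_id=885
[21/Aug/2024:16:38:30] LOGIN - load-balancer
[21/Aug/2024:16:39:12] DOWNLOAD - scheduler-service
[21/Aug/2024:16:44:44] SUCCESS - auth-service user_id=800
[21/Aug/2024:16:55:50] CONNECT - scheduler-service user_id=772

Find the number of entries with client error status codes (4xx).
3

To find matching entries:

1. Pattern to match: client error status codes (4xx)
2. Scan each log entry for the pattern
3. Count matches: 3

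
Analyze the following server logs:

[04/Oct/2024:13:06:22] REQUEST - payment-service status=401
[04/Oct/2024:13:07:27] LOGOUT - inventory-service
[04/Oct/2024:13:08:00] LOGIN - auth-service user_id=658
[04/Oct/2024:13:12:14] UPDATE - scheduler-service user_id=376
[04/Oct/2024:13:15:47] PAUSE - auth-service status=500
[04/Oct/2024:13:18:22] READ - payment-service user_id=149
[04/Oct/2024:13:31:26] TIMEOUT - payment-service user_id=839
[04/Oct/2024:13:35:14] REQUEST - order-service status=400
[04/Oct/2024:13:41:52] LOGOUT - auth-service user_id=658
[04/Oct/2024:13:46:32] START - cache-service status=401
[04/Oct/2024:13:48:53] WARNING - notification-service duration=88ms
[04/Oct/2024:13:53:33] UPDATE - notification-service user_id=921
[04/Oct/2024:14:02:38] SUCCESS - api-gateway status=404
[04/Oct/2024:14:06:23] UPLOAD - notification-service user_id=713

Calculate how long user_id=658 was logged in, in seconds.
2032

To calculate session duration:

1. Find LOGIN event for user_id=658: 04/Oct/2024:13:08:00
2. Find LOGOUT event for user_id=658: 04/Oct/2024:13:41:52
3. Session duration: 04/Oct/2024:13:41:52 - 04/Oct/2024:13:08:00 = 2032 seconds (33 minutes)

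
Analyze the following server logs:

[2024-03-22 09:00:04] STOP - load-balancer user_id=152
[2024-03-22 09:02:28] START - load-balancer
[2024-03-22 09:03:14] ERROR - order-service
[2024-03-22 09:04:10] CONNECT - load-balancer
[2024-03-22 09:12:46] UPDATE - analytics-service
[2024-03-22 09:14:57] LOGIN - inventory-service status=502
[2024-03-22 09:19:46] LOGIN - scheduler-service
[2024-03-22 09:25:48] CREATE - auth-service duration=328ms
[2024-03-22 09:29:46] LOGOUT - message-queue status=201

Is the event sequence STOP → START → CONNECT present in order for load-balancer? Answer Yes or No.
Yes

To verify sequence order:

1. Find all events in sequence STOP → START → CONNECT for load-balancer
2. Extract their timestamps
3. Check if timestamps are in ascending order
4. Result: Yes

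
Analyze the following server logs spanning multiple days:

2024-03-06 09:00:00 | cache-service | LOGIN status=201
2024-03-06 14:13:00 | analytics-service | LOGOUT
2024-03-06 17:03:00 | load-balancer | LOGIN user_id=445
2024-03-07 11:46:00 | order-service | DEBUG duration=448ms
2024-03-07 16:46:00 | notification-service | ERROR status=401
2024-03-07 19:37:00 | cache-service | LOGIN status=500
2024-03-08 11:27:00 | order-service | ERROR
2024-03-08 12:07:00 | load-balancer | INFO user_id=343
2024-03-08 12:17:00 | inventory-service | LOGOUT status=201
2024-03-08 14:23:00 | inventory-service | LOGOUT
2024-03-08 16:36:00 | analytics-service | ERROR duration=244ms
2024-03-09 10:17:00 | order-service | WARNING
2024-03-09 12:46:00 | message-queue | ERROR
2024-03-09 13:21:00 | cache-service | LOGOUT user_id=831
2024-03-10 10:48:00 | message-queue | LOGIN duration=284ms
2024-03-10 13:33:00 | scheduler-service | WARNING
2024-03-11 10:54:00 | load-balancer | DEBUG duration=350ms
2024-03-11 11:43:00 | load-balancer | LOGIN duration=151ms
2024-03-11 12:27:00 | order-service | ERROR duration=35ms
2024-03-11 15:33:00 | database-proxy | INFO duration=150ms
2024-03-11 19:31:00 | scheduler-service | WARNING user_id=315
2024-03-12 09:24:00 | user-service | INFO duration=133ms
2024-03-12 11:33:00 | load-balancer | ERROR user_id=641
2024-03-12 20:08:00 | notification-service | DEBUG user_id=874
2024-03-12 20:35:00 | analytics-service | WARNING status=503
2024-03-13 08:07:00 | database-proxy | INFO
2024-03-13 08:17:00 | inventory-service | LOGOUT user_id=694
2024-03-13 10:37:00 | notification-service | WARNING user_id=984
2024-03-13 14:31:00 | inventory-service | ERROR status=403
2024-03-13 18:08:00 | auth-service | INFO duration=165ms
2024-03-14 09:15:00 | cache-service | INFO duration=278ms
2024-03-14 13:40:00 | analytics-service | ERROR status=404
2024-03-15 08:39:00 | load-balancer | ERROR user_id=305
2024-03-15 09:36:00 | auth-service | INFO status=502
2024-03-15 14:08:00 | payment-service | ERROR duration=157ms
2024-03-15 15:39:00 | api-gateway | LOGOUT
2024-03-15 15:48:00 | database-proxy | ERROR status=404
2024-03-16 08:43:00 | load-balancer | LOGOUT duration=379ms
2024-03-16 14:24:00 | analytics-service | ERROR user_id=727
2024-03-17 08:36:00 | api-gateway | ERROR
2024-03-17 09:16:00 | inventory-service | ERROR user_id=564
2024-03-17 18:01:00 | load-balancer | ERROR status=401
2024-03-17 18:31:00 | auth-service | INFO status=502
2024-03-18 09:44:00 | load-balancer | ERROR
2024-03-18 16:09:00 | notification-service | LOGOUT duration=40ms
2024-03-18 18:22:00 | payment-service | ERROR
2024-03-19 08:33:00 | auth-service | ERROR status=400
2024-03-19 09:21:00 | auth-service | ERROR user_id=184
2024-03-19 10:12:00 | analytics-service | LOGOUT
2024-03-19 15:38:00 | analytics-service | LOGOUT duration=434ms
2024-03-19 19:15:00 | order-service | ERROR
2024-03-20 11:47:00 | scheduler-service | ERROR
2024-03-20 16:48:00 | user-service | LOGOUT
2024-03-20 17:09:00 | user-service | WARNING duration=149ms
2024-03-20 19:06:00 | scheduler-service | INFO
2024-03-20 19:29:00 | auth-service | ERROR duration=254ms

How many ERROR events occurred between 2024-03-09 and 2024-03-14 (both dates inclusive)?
5

To filter by date range:

1. Date range: 2024-03-09 through 2024-03-14, both dates inclusive
2. Filter for ERROR events whose date falls in this range
3. Count matching events: 5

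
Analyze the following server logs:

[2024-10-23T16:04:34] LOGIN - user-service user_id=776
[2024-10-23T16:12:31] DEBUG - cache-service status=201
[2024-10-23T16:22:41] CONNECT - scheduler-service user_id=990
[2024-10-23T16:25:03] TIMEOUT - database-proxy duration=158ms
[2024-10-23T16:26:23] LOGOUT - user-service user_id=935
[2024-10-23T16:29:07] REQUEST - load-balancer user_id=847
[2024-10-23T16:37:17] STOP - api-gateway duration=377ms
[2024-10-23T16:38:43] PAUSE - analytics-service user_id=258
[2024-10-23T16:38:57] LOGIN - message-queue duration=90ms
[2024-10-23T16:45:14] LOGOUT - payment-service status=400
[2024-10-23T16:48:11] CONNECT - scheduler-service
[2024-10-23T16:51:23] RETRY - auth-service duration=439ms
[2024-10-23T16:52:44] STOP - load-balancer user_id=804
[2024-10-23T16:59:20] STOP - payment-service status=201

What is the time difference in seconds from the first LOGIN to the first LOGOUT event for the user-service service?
1309

To find the time between events:

1. Locate the first LOGIN event for user-service: 2024-10-23T16:04:34
2. Locate the first LOGOUT event for user-service: 2024-10-23T16:26:23
3. Calculate the difference: 2024-10-23T16:26:23 - 2024-10-23T16:04:34 = 1309 seconds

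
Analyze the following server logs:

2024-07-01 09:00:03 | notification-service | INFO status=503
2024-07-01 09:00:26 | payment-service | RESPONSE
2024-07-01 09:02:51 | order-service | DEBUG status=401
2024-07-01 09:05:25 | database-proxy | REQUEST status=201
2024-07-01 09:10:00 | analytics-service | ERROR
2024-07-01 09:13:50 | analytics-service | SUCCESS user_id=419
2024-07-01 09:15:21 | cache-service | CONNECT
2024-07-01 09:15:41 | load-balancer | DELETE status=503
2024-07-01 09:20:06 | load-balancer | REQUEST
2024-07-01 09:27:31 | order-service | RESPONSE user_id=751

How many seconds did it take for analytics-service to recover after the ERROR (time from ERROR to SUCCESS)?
230

To calculate recovery time:

1. Find ERROR event for analytics-service: 2024-07-01 09:10:00
2. Find next SUCCESS event for analytics-service: 2024-07-01 09:13:50
3. Recovery time: 2024-07-01 09:13:50 - 2024-07-01 09:10:00 = 230 seconds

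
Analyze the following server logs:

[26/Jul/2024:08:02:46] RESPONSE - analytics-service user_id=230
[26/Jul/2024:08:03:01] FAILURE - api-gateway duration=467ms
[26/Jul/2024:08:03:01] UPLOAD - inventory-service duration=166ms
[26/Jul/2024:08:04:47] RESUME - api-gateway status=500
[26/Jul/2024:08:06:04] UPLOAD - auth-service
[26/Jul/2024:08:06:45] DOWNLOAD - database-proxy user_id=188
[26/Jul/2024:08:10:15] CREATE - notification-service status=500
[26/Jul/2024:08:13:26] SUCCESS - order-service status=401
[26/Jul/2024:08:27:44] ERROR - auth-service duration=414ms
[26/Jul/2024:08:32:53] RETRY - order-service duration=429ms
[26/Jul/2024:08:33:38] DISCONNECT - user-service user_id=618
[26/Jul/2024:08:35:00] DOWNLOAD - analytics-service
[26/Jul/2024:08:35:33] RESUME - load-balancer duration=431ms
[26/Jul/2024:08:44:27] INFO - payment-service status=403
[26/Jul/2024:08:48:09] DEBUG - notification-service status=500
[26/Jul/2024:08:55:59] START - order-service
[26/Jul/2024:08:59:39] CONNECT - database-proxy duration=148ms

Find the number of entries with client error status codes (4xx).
2

To find matching entries:

1. Pattern to match: client error status codes (4xx)
2. Scan each log entry for the pattern
3. Count matches: 2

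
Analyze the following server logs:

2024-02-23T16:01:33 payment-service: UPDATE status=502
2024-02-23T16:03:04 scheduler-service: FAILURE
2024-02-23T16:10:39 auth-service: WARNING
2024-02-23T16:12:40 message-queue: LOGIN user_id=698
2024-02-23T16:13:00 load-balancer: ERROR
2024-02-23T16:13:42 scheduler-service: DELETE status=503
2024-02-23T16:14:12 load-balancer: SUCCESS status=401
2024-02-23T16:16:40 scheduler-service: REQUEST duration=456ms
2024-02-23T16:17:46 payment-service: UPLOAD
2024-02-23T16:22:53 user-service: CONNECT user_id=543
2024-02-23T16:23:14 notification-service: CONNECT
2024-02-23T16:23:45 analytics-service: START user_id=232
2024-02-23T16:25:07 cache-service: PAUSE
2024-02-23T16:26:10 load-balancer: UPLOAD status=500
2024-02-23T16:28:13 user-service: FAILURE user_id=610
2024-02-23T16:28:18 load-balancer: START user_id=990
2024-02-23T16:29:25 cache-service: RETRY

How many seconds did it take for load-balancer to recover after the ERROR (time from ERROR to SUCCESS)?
72

To calculate recovery time:

1. Find ERROR event for load-balancer: 2024-02-23T16:13:00
2. Find next SUCCESS event for load-balancer: 2024-02-23T16:14:12
3. Recovery time: 2024-02-23T16:14:12 - 2024-02-23T16:13:00 = 72 seconds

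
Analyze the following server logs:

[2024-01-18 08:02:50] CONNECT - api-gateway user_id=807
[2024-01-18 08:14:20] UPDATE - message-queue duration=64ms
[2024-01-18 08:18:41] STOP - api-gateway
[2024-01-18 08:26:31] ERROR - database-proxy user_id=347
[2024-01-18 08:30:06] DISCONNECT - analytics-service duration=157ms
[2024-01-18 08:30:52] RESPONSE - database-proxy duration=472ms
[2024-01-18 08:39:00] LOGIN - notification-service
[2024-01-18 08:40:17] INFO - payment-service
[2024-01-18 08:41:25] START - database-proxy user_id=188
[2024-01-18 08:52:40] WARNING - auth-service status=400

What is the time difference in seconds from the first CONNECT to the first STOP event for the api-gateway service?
951

To find the time between events:

1. Locate the first CONNECT event for api-gateway: 2024-01-18 08:02:50
2. Locate the first STOP event for api-gateway: 2024-01-18 08:18:41
3. Calculate the difference: 2024-01-18 08:18:41 - 2024-01-18 08:02:50 = 951 seconds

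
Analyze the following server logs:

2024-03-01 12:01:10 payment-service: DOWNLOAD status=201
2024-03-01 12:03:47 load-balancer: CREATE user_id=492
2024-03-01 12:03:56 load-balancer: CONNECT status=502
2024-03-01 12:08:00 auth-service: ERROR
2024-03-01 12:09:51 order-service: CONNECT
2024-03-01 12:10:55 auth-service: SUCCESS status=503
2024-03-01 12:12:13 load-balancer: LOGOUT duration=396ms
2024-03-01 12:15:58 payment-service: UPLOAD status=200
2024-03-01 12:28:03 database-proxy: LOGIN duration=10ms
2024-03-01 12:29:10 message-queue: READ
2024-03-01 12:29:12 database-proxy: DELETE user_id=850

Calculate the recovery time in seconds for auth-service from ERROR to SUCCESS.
175

To calculate recovery time:

1. Find ERROR event for auth-service: 2024-03-01 12:08:00
2. Find next SUCCESS event for auth-service: 2024-03-01 12:10:55
3. Recovery time: 2024-03-01 12:10:55 - 2024-03-01 12:08:00 = 175 seconds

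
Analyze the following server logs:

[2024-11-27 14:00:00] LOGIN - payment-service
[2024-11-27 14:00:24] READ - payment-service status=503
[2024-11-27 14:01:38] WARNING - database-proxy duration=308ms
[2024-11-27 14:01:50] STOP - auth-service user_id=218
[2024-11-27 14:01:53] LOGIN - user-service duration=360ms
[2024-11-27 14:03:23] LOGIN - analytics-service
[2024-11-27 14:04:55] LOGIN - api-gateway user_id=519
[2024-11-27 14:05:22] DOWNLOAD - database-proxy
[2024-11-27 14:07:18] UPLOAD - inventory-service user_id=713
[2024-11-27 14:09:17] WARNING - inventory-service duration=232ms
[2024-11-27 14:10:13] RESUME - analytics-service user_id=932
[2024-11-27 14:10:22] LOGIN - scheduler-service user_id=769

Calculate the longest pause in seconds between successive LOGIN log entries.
327

To find the longest gap:

1. Extract all LOGIN events in chronological order
2. Calculate time differences between consecutive events
3. Find the maximum difference
4. Longest gap: 327 seconds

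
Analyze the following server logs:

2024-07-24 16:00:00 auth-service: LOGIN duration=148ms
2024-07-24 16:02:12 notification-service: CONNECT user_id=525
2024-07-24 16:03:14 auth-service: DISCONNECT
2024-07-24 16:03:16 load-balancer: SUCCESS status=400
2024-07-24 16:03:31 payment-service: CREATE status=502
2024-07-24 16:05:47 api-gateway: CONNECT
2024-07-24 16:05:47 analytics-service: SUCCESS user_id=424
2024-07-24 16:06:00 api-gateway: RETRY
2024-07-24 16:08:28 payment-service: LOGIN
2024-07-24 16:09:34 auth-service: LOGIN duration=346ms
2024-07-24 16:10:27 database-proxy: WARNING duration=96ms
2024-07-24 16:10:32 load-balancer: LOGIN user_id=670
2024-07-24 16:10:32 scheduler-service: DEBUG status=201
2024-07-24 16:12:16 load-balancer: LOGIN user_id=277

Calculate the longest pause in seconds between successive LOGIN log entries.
508

To find the longest gap:

1. Extract all LOGIN events in chronological order
2. Calculate time differences between consecutive events
3. Find the maximum difference
4. Longest gap: 508 seconds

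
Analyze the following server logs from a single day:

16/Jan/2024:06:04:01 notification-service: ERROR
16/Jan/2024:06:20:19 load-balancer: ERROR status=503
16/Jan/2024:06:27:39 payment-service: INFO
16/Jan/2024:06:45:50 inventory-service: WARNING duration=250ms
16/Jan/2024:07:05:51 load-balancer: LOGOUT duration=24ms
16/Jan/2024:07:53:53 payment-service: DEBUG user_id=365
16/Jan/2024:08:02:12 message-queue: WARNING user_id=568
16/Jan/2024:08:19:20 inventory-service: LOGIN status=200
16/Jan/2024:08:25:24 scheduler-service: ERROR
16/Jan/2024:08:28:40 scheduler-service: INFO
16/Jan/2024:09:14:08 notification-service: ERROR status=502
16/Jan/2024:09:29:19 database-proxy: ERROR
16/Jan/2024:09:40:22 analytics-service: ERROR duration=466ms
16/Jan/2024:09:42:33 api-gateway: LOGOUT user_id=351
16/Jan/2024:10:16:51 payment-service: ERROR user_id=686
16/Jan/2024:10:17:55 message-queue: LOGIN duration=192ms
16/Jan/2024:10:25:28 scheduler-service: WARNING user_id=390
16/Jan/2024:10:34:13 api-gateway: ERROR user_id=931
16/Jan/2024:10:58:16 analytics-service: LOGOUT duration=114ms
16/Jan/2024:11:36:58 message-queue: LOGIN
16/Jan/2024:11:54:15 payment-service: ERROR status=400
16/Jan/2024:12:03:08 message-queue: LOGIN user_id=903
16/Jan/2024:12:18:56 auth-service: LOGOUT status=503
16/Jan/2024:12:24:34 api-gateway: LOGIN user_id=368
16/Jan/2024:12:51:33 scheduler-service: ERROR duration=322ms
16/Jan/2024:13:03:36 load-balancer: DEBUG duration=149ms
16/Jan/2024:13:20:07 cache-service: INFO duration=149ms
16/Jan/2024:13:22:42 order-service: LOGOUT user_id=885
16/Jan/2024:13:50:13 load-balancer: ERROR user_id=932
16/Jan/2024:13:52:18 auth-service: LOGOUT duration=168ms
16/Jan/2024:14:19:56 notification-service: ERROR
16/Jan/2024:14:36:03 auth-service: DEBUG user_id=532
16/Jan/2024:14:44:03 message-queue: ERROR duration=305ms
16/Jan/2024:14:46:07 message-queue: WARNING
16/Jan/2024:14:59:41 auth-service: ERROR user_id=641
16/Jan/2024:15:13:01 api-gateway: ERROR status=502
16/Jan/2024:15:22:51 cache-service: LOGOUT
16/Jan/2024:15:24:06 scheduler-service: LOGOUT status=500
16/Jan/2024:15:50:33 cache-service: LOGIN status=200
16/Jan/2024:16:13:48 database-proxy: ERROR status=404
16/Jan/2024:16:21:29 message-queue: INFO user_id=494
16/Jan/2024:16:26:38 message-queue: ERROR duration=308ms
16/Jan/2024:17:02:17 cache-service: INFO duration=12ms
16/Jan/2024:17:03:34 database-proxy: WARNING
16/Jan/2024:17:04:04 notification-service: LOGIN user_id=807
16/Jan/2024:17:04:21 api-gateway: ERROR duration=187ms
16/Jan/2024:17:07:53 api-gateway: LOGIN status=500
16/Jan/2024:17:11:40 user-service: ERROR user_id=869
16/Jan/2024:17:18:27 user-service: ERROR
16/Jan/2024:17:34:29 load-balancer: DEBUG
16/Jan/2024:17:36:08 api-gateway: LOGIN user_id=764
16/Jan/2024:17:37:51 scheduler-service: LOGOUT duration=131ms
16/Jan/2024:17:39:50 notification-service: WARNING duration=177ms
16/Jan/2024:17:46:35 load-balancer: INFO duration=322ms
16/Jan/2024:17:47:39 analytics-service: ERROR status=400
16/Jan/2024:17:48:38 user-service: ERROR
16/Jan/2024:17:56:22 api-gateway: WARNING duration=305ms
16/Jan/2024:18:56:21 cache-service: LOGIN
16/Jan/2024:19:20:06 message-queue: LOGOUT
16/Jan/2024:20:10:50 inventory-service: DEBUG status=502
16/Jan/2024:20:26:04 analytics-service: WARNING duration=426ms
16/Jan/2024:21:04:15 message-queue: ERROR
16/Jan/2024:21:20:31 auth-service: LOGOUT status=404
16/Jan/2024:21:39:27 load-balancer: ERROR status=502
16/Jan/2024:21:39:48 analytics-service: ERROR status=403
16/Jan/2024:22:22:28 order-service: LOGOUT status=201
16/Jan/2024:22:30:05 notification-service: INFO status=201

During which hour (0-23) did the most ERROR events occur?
17

To find the peak hour:

1. Group all ERROR events by hour
2. Count events in each hour
3. Find hour with maximum count
4. Peak hour: 17 (with 5 events)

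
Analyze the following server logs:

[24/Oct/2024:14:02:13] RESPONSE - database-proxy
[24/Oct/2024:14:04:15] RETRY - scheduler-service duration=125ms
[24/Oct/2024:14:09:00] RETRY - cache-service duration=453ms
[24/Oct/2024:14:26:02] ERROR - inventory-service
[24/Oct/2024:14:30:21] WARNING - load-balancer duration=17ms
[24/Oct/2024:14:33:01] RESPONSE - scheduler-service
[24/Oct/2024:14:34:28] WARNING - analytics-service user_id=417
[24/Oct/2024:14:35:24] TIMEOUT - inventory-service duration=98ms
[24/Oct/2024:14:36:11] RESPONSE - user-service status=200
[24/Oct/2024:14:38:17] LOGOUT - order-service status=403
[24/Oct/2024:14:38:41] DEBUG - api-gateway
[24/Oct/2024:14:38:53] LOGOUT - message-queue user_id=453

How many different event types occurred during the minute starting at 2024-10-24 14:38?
2

To count unique event types:

1. Filter events in the minute starting at 2024-10-24 14:38
2. Extract event types from matching entries
3. Count unique types: 2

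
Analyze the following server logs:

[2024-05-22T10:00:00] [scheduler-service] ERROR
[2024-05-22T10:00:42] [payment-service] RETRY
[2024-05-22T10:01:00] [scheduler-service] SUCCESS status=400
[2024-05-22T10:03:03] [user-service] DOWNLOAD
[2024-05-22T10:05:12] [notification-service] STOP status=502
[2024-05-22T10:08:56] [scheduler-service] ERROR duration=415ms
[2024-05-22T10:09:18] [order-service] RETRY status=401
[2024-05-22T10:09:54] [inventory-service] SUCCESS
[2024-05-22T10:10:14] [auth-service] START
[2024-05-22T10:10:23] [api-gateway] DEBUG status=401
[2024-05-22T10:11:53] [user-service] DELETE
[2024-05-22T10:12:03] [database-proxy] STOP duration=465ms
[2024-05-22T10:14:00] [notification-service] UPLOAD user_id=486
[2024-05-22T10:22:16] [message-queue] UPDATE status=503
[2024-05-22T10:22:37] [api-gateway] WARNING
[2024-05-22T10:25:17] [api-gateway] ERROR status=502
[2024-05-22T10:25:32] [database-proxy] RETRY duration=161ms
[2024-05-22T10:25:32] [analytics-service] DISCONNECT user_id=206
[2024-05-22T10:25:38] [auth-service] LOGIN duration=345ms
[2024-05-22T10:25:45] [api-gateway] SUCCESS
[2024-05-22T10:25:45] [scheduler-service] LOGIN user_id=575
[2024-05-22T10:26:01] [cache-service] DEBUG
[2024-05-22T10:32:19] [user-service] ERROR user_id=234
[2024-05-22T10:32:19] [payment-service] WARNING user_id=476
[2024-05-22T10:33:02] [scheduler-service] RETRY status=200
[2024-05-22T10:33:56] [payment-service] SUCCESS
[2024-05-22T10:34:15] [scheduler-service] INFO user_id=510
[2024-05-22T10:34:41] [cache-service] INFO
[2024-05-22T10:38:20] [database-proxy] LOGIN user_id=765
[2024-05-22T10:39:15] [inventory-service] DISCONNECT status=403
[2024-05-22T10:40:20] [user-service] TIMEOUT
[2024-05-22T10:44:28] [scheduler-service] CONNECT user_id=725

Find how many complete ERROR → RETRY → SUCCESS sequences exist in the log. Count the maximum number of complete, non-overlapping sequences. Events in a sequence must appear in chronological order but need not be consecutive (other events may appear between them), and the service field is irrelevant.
4

To count sequences:

1. Look for pattern: ERROR → RETRY → SUCCESS
2. Greedily scan the log in chronological order, matching each sequence element in turn (ignoring service)
3. Each time the full pattern completes, increment the count and restart matching from the next event
4. Complete non-overlapping sequences found: 4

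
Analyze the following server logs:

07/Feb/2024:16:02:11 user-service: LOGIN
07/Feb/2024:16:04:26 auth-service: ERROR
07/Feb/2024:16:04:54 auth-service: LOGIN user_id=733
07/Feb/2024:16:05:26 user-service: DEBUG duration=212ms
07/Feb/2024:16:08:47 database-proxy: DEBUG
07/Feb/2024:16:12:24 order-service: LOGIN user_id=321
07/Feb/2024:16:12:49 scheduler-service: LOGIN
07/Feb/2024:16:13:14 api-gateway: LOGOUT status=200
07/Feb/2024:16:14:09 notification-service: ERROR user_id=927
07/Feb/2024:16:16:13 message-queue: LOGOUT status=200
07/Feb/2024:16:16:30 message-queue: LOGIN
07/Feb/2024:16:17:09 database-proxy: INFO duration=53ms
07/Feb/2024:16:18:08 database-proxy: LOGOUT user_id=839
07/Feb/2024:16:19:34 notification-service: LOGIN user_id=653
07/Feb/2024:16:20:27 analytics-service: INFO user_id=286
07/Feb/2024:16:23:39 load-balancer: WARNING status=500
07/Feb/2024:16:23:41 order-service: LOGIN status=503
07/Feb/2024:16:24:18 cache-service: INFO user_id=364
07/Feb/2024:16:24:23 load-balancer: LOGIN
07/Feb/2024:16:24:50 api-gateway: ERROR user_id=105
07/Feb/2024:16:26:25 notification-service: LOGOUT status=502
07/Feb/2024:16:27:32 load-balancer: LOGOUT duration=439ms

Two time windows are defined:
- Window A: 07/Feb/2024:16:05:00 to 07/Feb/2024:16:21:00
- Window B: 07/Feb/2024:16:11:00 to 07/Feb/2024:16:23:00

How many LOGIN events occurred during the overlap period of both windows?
4

To find overlap events:

1. Window A: 07/Feb/2024:16:05:00 to 07/Feb/2024:16:21:00
2. Window B: 07/Feb/2024:16:11:00 to 07/Feb/2024:16:23:00
3. Overlap period: 07/Feb/2024:16:11:00 to 07/Feb/2024:16:21:00
4. Count LOGIN events in overlap: 4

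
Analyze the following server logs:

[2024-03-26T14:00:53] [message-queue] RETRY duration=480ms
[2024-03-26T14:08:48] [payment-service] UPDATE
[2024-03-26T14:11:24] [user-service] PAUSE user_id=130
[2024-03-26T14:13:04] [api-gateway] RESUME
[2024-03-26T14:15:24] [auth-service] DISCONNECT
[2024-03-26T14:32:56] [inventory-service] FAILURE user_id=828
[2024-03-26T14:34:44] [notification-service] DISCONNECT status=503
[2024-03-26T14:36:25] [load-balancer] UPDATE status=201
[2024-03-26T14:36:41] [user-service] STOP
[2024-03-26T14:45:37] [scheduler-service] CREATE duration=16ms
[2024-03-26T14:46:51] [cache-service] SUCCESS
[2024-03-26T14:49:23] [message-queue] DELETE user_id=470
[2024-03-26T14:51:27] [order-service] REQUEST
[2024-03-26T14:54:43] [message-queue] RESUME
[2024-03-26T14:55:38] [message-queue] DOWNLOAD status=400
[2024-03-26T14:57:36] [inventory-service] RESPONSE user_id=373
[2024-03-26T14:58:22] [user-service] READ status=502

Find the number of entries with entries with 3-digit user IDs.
4

To find matching entries:

1. Pattern to match: entries with 3-digit user IDs
2. Scan each log entry for the pattern
3. Count matches: 4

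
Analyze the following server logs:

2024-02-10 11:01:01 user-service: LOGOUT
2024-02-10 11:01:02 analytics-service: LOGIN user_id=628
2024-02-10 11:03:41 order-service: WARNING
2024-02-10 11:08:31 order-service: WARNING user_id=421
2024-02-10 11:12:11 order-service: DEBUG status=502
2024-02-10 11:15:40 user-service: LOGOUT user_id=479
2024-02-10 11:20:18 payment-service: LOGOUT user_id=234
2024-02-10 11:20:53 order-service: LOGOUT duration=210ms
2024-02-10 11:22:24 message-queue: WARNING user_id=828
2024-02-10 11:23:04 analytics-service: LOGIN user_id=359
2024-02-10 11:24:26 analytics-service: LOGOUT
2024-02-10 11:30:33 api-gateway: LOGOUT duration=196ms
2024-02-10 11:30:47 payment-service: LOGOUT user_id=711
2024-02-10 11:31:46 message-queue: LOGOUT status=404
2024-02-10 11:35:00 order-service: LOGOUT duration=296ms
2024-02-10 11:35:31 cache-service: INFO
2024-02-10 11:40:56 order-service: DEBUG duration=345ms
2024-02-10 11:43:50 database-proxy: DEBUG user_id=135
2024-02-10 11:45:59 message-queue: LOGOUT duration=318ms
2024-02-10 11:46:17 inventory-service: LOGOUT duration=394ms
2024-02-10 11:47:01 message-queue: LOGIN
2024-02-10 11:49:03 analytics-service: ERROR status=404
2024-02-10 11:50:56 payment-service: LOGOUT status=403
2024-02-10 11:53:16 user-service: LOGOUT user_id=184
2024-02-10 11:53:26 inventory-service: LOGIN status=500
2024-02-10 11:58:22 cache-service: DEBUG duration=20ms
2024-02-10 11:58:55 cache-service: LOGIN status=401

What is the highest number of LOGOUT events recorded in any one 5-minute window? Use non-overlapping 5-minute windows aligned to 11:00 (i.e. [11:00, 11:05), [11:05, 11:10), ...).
3

To find the burst window:

1. Divide the log period into non-overlapping 5-minute windows starting at 11:00
2. Count LOGOUT events in each window
3. Find the window with maximum count
4. Maximum events in a window: 3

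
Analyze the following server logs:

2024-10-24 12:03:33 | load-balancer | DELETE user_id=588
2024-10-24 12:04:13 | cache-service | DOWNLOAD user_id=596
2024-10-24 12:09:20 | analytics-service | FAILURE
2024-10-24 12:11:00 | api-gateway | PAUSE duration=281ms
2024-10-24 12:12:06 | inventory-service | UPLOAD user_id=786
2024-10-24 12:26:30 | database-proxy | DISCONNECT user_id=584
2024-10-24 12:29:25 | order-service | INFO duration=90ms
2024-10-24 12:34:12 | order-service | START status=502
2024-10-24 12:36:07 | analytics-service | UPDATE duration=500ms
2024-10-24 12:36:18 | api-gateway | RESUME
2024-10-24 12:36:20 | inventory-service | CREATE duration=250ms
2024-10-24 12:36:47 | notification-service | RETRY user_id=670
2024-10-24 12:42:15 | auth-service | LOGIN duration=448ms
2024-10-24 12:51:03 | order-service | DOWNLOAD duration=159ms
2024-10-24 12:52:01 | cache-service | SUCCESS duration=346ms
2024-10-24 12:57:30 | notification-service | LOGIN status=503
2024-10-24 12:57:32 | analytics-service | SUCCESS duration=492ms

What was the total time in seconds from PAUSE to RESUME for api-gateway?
1518

To calculate state duration:

1. Find PAUSE event for api-gateway: 2024-10-24 12:11:00
2. Find RESUME event for api-gateway: 2024-10-24 12:36:18
3. Calculate duration: 2024-10-24 12:36:18 - 2024-10-24 12:11:00 = 1518 seconds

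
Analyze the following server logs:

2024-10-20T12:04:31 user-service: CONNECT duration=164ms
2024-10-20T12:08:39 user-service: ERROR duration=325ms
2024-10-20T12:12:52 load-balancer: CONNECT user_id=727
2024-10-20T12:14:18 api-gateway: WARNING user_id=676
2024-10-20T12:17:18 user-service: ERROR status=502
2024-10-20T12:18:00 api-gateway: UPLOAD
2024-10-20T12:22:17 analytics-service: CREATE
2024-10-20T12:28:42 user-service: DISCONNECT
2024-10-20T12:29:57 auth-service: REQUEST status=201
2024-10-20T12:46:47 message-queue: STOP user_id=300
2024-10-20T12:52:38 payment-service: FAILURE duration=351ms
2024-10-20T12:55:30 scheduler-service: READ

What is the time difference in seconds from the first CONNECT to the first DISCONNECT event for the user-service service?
1451

To find the time between events:

1. Locate the first CONNECT event for user-service: 2024-10-20T12:04:31
2. Locate the first DISCONNECT event for user-service: 2024-10-20T12:28:42
3. Calculate the difference: 2024-10-20T12:28:42 - 2024-10-20T12:04:31 = 1451 seconds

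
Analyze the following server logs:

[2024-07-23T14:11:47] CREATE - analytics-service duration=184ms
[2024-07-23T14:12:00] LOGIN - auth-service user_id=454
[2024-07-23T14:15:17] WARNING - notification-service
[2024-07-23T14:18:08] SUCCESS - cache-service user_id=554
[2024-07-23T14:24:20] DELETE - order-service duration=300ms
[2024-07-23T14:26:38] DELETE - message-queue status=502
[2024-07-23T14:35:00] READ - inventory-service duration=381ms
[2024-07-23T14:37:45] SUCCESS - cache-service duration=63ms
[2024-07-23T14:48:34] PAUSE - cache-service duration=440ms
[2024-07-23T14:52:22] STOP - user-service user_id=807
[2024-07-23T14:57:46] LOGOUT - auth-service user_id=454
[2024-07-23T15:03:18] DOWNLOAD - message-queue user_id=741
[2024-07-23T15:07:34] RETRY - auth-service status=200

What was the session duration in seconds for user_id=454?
2746

To calculate session duration:

1. Find LOGIN event for user_id=454: 2024-07-23T14:12:00
2. Find LOGOUT event for user_id=454: 2024-07-23T14:57:46
3. Session duration: 2024-07-23T14:57:46 - 2024-07-23T14:12:00 = 2746 seconds (45 minutes)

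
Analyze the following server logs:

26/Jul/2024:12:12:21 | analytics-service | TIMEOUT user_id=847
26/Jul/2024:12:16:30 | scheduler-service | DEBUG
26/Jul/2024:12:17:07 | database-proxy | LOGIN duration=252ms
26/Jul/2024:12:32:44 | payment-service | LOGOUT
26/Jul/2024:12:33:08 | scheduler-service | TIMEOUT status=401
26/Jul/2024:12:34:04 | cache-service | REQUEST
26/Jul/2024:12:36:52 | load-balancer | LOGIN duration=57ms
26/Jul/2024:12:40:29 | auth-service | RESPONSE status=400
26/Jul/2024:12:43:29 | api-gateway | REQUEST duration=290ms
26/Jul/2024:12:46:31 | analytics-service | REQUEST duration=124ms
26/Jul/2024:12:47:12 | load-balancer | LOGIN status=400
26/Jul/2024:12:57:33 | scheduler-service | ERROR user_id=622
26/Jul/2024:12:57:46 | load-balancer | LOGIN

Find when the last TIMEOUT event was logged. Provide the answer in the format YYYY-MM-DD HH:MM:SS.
2024-07-26 12:33:08

To find the last event:

1. Filter for all TIMEOUT events
2. Sort by timestamp
3. Select the last one
4. Timestamp: 2024-07-26 12:33:08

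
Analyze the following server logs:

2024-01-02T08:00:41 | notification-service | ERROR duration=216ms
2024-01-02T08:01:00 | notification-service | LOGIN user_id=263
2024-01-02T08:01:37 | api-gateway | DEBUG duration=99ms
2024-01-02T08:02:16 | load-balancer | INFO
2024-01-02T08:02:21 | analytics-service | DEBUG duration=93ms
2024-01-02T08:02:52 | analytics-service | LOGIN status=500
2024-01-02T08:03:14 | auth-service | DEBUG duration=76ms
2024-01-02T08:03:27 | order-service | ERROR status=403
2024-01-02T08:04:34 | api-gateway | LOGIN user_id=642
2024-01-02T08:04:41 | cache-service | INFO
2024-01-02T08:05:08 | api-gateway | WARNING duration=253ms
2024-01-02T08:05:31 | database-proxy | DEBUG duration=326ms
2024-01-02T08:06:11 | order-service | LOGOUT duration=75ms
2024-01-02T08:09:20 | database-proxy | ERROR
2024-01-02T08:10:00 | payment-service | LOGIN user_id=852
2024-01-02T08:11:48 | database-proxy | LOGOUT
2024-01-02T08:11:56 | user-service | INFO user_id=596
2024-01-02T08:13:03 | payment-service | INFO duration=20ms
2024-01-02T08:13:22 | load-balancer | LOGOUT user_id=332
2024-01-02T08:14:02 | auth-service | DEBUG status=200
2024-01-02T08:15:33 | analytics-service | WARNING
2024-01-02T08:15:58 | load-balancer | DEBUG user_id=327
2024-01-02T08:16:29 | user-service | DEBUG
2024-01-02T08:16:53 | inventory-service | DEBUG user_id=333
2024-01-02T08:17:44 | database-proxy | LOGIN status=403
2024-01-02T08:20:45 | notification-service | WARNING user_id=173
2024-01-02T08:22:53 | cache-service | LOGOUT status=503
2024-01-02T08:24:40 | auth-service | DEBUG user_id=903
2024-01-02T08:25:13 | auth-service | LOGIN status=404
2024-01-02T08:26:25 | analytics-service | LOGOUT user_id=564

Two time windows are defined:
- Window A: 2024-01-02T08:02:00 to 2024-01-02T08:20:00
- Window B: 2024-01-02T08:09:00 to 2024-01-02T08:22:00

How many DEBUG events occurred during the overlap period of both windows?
4

To find overlap events:

1. Window A: 2024-01-02T08:02:00 to 2024-01-02T08:20:00
2. Window B: 2024-01-02T08:09:00 to 2024-01-02T08:22:00
3. Overlap period: 2024-01-02T08:09:00 to 2024-01-02T08:20:00
4. Count DEBUG events in overlap: 4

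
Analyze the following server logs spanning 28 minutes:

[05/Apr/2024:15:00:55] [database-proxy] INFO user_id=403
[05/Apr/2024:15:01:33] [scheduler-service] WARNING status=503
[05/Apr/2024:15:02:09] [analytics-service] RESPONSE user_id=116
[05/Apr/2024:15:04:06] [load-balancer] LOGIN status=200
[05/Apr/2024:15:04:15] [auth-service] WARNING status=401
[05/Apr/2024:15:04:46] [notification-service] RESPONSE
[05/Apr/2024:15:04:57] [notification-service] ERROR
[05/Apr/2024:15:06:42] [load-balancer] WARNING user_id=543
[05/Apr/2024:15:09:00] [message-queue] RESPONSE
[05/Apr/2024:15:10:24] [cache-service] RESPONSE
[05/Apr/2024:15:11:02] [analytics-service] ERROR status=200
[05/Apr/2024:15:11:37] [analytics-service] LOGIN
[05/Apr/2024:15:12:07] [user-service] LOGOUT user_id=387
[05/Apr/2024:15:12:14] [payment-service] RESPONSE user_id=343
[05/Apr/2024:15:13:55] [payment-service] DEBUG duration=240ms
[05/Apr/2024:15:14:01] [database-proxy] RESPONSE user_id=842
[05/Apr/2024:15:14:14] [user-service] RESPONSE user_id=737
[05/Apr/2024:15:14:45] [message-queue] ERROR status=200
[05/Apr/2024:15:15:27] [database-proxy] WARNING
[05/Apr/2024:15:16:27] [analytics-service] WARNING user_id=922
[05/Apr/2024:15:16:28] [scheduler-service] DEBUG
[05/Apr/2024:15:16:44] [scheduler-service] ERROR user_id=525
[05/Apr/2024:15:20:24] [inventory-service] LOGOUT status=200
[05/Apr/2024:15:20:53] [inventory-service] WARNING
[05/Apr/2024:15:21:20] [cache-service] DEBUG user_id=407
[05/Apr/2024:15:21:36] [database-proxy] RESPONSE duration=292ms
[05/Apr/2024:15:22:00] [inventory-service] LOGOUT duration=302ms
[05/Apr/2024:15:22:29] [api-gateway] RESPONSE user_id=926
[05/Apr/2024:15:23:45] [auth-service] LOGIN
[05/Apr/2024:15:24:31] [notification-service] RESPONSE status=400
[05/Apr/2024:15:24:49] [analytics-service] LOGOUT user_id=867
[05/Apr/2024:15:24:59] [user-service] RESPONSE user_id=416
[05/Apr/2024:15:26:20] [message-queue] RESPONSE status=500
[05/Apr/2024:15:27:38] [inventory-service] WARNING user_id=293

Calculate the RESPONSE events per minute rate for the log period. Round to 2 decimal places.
0.43

To calculate the rate:

1. Count total RESPONSE events: 12
2. Total time period: 28 minutes
3. Rate = 12 / 28 = 0.43 events per minute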